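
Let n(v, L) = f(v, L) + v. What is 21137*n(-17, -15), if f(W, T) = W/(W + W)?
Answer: -697521/2 ≈ -3.4876e+5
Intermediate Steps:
f(W, T) = ½ (f(W, T) = W/((2*W)) = W*(1/(2*W)) = ½)
n(v, L) = ½ + v
21137*n(-17, -15) = 21137*(½ - 17) = 21137*(-33/2) = -697521/2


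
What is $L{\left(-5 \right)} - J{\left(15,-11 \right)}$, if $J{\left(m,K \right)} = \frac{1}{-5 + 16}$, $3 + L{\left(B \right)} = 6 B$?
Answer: $- \frac{364}{11} \approx -33.091$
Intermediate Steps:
$L{\left(B \right)} = -3 + 6 B$
$J{\left(m,K \right)} = \frac{1}{11}$
$L{\left(-5 \right)} - J{\left(15,-11 \right)} = \left(-3 + 6 \left(-5\right)\right) - \frac{1}{11} = \left(-3 - 30\right) - \frac{1}{11} = -33 - \frac{1}{11} = - \frac{364}{11}$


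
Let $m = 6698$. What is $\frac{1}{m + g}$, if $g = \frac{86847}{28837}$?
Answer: $\frac{28837}{193237073} \approx 0.00014923$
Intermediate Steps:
$g = \frac{86847}{28837}$ ($g = 86847 \cdot \frac{1}{28837} = \frac{86847}{28837} \approx 3.0117$)
$\frac{1}{m + g} = \frac{1}{6698 + \frac{86847}{28837}} = \frac{1}{\frac{193237073}{28837}} = \frac{28837}{193237073}$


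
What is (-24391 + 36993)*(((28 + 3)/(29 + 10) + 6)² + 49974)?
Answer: 958768716758/1521 ≈ 6.3035e+8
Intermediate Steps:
(-24391 + 36993)*(((28 + 3)/(29 + 10) + 6)² + 49974) = 12602*((31/39 + 6)² + 49974) = 12602*((265/39)² + 49974) = 12602*(70225/1521 + 49974) = 12602*(76080679/1521) = 958768716758/1521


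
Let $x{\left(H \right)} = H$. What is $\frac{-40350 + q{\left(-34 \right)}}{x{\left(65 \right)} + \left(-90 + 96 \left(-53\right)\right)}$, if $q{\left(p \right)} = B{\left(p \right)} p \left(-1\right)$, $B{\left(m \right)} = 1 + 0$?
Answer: $\frac{40316}{5113} \approx 7.885$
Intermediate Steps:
$B{\left(m \right)} = 1$
$q{\left(p \right)} = - p$ ($q{\left(p \right)} = 1 p \left(-1\right) = p \left(-1\right) = - p$)
$\frac{-40350 + q{\left(-34 \right)}}{x{\left(65 \right)} + \left(-90 + 96 \left(-53\right)\right)} = \frac{-40350 - -34}{65 + \left(-90 + 96 \left(-53\right)\right)} = \frac{-40350 + 34}{65 - 5178} = - \frac{40316}{65 - 5178} = - \frac{40316}{-5113} = \left(-40316\right) \left(- \frac{1}{5113}\right) = \frac{40316}{5113}$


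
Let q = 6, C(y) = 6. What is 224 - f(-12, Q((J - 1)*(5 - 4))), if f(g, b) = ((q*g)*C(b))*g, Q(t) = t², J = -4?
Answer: -4960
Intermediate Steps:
f(g, b) = 36*g² (f(g, b) = ((6*g)*6)*g = (36*g)*g = 36*g²)
224 - f(-12, Q((J - 1)*(5 - 4))) = 224 - 36*(-12)² = 224 - 36*144 = 224 - 1*5184 = 224 - 5184 = -4960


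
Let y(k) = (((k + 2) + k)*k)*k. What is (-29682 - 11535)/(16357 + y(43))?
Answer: -3747/16279 ≈ -0.23017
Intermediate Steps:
y(k) = k²*(2 + 2*k) (y(k) = (((2 + k) + k)*k)*k = ((2 + 2*k)*k)*k = (k*(2 + 2*k))*k = k²*(2 + 2*k))
(-29682 - 11535)/(16357 + y(43)) = (-29682 - 11535)/(16357 + 2*43²*(1 + 43)) = -41217/(16357 + 2*1849*44) = -41217/(16357 + 162712) = -41217/179069 = -41217*1/179069 = -3747/16279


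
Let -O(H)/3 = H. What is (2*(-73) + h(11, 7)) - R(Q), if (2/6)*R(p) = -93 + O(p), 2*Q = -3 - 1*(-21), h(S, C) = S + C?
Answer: 232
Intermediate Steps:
O(H) = -3*H
h(S, C) = C + S
Q = 9 (Q = (-3 - 1*(-21))/2 = (-3 + 21)/2 = (½)*18 = 9)
R(p) = -279 - 9*p (R(p) = 3*(-93 - 3*p) = -279 - 9*p)
(2*(-73) + h(11, 7)) - R(Q) = (2*(-73) + (7 + 11)) - (-279 - 9*9) = (-146 + 18) - (-279 - 81) = -128 - 1*(-360) = -128 + 360 = 232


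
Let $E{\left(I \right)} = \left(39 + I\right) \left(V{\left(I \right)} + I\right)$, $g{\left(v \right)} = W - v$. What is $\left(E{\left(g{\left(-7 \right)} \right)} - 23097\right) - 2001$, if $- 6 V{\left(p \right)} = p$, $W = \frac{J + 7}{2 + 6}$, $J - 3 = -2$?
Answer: $- \frac{74354}{3} \approx -24785.0$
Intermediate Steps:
$J = 1$ ($J = 3 - 2 = 1$)
$W = 1$ ($W = \frac{1 + 7}{2 + 6} = \frac{8}{8} = 8 \cdot \frac{1}{8} = 1$)
$g{\left(v \right)} = 1 - v$
$V{\left(p \right)} = - \frac{p}{6}$
$E{\left(I \right)} = \frac{5 I \left(39 + I\right)}{6}$ ($E{\left(I \right)} = \left(39 + I\right) \left(- \frac{I}{6} + I\right) = \left(39 + I\right) \frac{5 I}{6} = \frac{5 I \left(39 + I\right)}{6}$)
$\left(E{\left(g{\left(-7 \right)} \right)} - 23097\right) - 2001 = \left(\frac{5 \left(1 - -7\right) \left(39 + \left(1 - -7\right)\right)}{6} - 23097\right) - 2001 = \left(\frac{5 \left(1 + 7\right) \left(39 + \left(1 + 7\right)\right)}{6} - 23097\right) - 2001 = \left(\frac{5}{6} \cdot 8 \left(39 + 8\right) - 23097\right) - 2001 = \left(\frac{5}{6} \cdot 8 \cdot 47 - 23097\right) - 2001 = \left(\frac{940}{3} - 23097\right) - 2001 = - \frac{68351}{3} - 2001 = - \frac{74354}{3}$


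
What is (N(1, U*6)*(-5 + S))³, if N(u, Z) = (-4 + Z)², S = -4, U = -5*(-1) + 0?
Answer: -225199600704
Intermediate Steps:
U = 5 (U = 5 + 0 = 5)
(N(1, U*6)*(-5 + S))³ = ((-4 + 5*6)²*(-5 - 4))³ = ((-4 + 30)²*(-9))³ = (26²*(-9))³ = (676*(-9))³ = (-6084)³ = -225199600704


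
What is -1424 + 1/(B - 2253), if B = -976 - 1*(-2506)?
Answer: -1029553/723 ≈ -1424.0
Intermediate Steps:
B = 1530 (B = -976 + 2506 = 1530)
-1424 + 1/(B - 2253) = -1424 + 1/(1530 - 2253) = -1424 + 1/(-723) = -1424 - 1/723 = -1029553/723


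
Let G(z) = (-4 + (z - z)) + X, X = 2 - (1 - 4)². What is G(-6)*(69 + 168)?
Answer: -2607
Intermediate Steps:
X = -7 (X = 2 - 1*(-3)² = 2 - 1*9 = 2 - 9 = -7)
G(z) = -11 (G(z) = (-4 + (z - z)) - 7 = (-4 + 0) - 7 = -4 - 7 = -11)
G(-6)*(69 + 168) = -11*(69 + 168) = -11*237 = -2607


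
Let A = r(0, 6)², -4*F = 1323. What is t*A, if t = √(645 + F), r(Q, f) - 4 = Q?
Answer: 8*√1257 ≈ 283.63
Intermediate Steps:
F = -1323/4 (F = -¼*1323 = -1323/4 ≈ -330.75)
r(Q, f) = 4 + Q
t = √1257/2 (t = √(645 - 1323/4) = √(1257/4) = √1257/2 ≈ 17.727)
A = 16 (A = (4 + 0)² = 4² = 16)
t*A = (√1257/2)*16 = 8*√1257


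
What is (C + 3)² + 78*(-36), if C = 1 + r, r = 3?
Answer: -2759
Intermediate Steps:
C = 4 (C = 1 + 3 = 4)
(C + 3)² + 78*(-36) = (4 + 3)² + 78*(-36) = 7² - 2808 = 49 - 2808 = -2759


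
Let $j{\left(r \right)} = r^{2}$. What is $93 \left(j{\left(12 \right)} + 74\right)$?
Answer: $20274$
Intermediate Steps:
$93 \left(j{\left(12 \right)} + 74\right) = 93 \left(12^{2} + 74\right) = 93 \left(144 + 74\right) = 93 \cdot 218 = 20274$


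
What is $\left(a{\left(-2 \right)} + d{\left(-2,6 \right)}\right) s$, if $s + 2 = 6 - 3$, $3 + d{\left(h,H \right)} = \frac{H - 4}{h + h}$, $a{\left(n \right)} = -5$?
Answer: $- \frac{17}{2} \approx -8.5$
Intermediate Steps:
$d{\left(h,H \right)} = -3 + \frac{-4 + H}{2 h}$ ($d{\left(h,H \right)} = -3 + \frac{H - 4}{h + h} = -3 + \frac{-4 + H}{2 h}$)
$s = 1$ ($s = -2 + \left(6 - 3\right) = -2 + 3 = 1$)
$\left(a{\left(-2 \right)} + d{\left(-2,6 \right)}\right) s = \left(-5 + \frac{-4 + 6 - -12}{2 \left(-2\right)}\right) 1 = \left(-5 + \frac{1}{2} \left(- \frac{1}{2}\right) \left(-4 + 6 + 12\right)\right) 1 = \left(-5 + \frac{1}{2} \left(- \frac{1}{2}\right) 14\right) 1 = \left(-5 - \frac{7}{2}\right) 1 = \left(- \frac{17}{2}\right) 1 = - \frac{17}{2}$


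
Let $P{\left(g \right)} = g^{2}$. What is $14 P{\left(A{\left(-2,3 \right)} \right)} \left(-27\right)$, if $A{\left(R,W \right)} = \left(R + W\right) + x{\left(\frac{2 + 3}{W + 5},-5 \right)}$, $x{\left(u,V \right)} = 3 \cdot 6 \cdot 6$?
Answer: $-4491018$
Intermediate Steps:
$x{\left(u,V \right)} = 108$ ($x{\left(u,V \right)} = 18 \cdot 6 = 108$)
$A{\left(R,W \right)} = 108 + R + W$ ($A{\left(R,W \right)} = \left(R + W\right) + 108 = 108 + R + W$)
$14 P{\left(A{\left(-2,3 \right)} \right)} \left(-27\right) = 14 \left(108 - 2 + 3\right)^{2} \left(-27\right) = 14 \cdot 109^{2} \left(-27\right) = 14 \cdot 11881 \left(-27\right) = 166334 \left(-27\right) = -4491018$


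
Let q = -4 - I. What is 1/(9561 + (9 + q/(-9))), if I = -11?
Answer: 9/86123 ≈ 0.00010450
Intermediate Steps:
q = 7 (q = -4 - 1*(-11) = -4 + 11 = 7)
1/(9561 + (9 + q/(-9))) = 1/(9561 + (9 + 7/(-9))) = 1/(9561 + (9 - ⅑*7)) = 1/(9561 + (9 - 7/9)) = 1/(9561 + 74/9) = 1/(86123/9) = 9/86123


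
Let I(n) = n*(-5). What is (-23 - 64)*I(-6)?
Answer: -2610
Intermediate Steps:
I(n) = -5*n
(-23 - 64)*I(-6) = (-23 - 64)*(-5*(-6)) = -87*30 = -2610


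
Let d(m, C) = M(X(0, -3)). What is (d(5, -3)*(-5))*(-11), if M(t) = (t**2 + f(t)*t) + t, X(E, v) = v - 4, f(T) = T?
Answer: 5005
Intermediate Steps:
X(E, v) = -4 + v
M(t) = t + 2*t**2 (M(t) = (t**2 + t*t) + t = (t**2 + t**2) + t = 2*t**2 + t = t + 2*t**2)
d(m, C) = 91 (d(m, C) = (-4 - 3)*(1 + 2*(-4 - 3)) = -7*(1 + 2*(-7)) = -7*(1 - 14) = -7*(-13) = 91)
(d(5, -3)*(-5))*(-11) = (91*(-5))*(-11) = -455*(-11) = 5005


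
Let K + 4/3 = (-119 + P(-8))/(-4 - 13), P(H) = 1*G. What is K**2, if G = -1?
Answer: 85264/2601 ≈ 32.781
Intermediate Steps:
P(H) = -1 (P(H) = 1*(-1) = -1)
K = 292/51 (K = -4/3 + (-119 - 1)/(-4 - 13) = -4/3 - 120/(-17) = -4/3 - 120*(-1/17) = -4/3 + 120/17 = 292/51 ≈ 5.7255)
K**2 = (292/51)**2 = 85264/2601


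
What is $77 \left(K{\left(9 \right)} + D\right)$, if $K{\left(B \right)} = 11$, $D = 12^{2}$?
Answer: $11935$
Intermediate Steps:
$D = 144$
$77 \left(K{\left(9 \right)} + D\right) = 77 \left(11 + 144\right) = 77 \cdot 155 = 11935$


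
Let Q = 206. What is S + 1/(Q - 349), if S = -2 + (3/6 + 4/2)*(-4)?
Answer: -1717/143 ≈ -12.007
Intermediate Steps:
S = -12 (S = -2 + (3*(⅙) + 4*(½))*(-4) = -2 + (½ + 2)*(-4) = -2 + (5/2)*(-4) = -2 - 10 = -12)
S + 1/(Q - 349) = -12 + 1/(206 - 349) = -12 + 1/(-143) = -12 - 1/143 = -1717/143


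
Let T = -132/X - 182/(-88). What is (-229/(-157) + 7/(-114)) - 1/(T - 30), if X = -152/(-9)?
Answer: 762296923/534881730 ≈ 1.4252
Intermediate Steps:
X = 152/9 (X = -152*(-⅑) = 152/9 ≈ 16.889)
T = -4805/836 (T = -132/152/9 - 182/(-88) = -132*9/152 - 182*(-1/88) = -297/38 + 91/44 = -4805/836 ≈ -5.7476)
(-229/(-157) + 7/(-114)) - 1/(T - 30) = (-229/(-157) + 7/(-114)) - 1/(-4805/836 - 30) = (-229*(-1/157) + 7*(-1/114)) - 1/(-29885/836) = (229/157 - 7/114) - 1*(-836/29885) = 25007/17898 + 836/29885 = 762296923/534881730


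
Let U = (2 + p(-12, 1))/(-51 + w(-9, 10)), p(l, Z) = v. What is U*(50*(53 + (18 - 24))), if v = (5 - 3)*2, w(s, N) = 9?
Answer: -2350/7 ≈ -335.71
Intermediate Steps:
v = 4 (v = 2*2 = 4)
p(l, Z) = 4
U = -⅐ (U = (2 + 4)/(-51 + 9) = 6/(-42) = 6*(-1/42) = -⅐ ≈ -0.14286)
U*(50*(53 + (18 - 24))) = -50*(53 + (18 - 24))/7 = -50*(53 - 6)/7 = -50*47/7 = -⅐*2350 = -2350/7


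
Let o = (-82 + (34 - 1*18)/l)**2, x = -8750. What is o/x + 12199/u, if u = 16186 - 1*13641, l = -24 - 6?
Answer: 2011620227/501046875 ≈ 4.0148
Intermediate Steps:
l = -30
u = 2545 (u = 16186 - 13641 = 2545)
o = 1532644/225 (o = (-82 + (34 - 1*18)/(-30))**2 = (-82 + (34 - 18)*(-1/30))**2 = (-82 + 16*(-1/30))**2 = (-82 - 8/15)**2 = (-1238/15)**2 = 1532644/225 ≈ 6811.8)
o/x + 12199/u = (1532644/225)/(-8750) + 12199/2545 = (1532644/225)*(-1/8750) + 12199*(1/2545) = -766322/984375 + 12199/2545 = 2011620227/501046875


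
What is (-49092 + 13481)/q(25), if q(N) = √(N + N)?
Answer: -35611*√2/10 ≈ -5036.2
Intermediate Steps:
q(N) = √2*√N (q(N) = √(2*N) = √2*√N)
(-49092 + 13481)/q(25) = (-49092 + 13481)/((√2*√25)) = -35611*√2/10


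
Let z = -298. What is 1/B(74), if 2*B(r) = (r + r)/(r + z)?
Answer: -112/37 ≈ -3.0270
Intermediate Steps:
B(r) = r/(-298 + r) (B(r) = ((r + r)/(r - 298))/2 = ((2*r)/(-298 + r))/2 = (2*r/(-298 + r))/2 = r/(-298 + r))
1/B(74) = 1/(74/(-298 + 74)) = 1/(74/(-224)) = 1/(74*(-1/224)) = 1/(-37/112) = -112/37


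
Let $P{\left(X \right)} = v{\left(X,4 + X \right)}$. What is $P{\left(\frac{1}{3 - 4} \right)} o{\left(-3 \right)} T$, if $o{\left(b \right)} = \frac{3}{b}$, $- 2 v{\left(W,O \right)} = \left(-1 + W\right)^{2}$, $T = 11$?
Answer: $22$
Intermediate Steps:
$v{\left(W,O \right)} = - \frac{\left(-1 + W\right)^{2}}{2}$
$P{\left(X \right)} = - \frac{\left(-1 + X\right)^{2}}{2}$
$P{\left(\frac{1}{3 - 4} \right)} o{\left(-3 \right)} T = - \frac{\left(-1 + \frac{1}{3 - 4}\right)^{2}}{2} \frac{3}{-3} \cdot 11 = - \frac{\left(-1 + \frac{1}{-1}\right)^{2}}{2} \cdot 3 \left(- \frac{1}{3}\right) 11 = - \frac{\left(-1 - 1\right)^{2}}{2} \left(-1\right) 11 = - \frac{\left(-2\right)^{2}}{2} \left(-1\right) 11 = \left(- \frac{1}{2}\right) 4 \left(-1\right) 11 = \left(-2\right) \left(-1\right) 11 = 2 \cdot 11 = 22$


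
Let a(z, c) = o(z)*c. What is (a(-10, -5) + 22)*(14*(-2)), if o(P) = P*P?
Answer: 13384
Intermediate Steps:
o(P) = P²
a(z, c) = c*z² (a(z, c) = z²*c = c*z²)
(a(-10, -5) + 22)*(14*(-2)) = (-5*(-10)² + 22)*(14*(-2)) = (-5*100 + 22)*(-28) = (-500 + 22)*(-28) = -478*(-28) = 13384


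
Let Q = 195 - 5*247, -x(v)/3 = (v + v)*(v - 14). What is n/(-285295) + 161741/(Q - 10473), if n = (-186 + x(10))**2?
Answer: -46177470503/3284601335 ≈ -14.059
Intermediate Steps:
x(v) = -6*v*(-14 + v) (x(v) = -3*(v + v)*(v - 14) = -3*2*v*(-14 + v) = -6*v*(-14 + v))
Q = -1040 (Q = 195 - 1235 = -1040)
n = 2916 (n = (-186 + 6*10*(14 - 1*10))**2 = (-186 + 6*10*(14 - 10))**2 = (-186 + 6*10*4)**2 = (-186 + 240)**2 = 54**2 = 2916)
n/(-285295) + 161741/(Q - 10473) = 2916/(-285295) + 161741/(-1040 - 10473) = 2916*(-1/285295) + 161741/(-11513) = -2916/285295 + 161741*(-1/11513) = -2916/285295 - 161741/11513 = -46177470503/3284601335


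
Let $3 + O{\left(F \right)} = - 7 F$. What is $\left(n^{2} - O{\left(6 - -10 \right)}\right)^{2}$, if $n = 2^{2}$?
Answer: $17161$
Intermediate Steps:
$n = 4$
$O{\left(F \right)} = -3 - 7 F$
$\left(n^{2} - O{\left(6 - -10 \right)}\right)^{2} = \left(4^{2} - \left(-3 - 7 \left(6 - -10\right)\right)\right)^{2} = \left(16 - \left(-3 - 7 \left(6 + 10\right)\right)\right)^{2} = \left(16 - \left(-3 - 112\right)\right)^{2} = \left(16 - -115\right)^{2} = \left(16 + 115\right)^{2} = 131^{2} = 17161$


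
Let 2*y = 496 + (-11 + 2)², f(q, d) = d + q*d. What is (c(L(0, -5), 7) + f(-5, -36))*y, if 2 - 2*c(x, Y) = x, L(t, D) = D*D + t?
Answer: 152905/4 ≈ 38226.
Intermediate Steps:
L(t, D) = t + D² (L(t, D) = D² + t = t + D²)
c(x, Y) = 1 - x/2
f(q, d) = d + d*q
y = 577/2 (y = (496 + (-11 + 2)²)/2 = (496 + (-9)²)/2 = (496 + 81)/2 = (½)*577 = 577/2 ≈ 288.50)
(c(L(0, -5), 7) + f(-5, -36))*y = ((1 - (0 + (-5)²)/2) - 36*(1 - 5))*(577/2) = ((1 - (0 + 25)/2) - 36*(-4))*(577/2) = ((1 - ½*25) + 144)*(577/2) = ((1 - 25/2) + 144)*(577/2) = (-23/2 + 144)*(577/2) = (265/2)*(577/2) = 152905/4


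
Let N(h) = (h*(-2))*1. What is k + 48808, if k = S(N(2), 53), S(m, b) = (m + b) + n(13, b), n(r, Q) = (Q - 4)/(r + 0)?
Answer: 635190/13 ≈ 48861.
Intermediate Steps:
n(r, Q) = (-4 + Q)/r
N(h) = -2*h (N(h) = -2*h*1 = -2*h)
S(m, b) = -4/13 + m + 14*b/13 (S(m, b) = (m + b) + (-4 + b)/13 = (b + m) + (-4 + b)/13 = (b + m) + (-4/13 + b/13) = -4/13 + m + 14*b/13)
k = 686/13 (k = -4/13 - 2*2 + (14/13)*53 = -4/13 - 4 + 742/13 = 686/13 ≈ 52.769)
k + 48808 = 686/13 + 48808 = 635190/13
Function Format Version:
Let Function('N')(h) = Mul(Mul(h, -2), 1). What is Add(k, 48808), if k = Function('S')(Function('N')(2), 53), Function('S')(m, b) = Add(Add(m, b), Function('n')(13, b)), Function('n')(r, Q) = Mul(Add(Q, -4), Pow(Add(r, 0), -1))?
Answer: Rational(635190, 13) ≈ 48861.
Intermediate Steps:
Function('n')(r, Q) = Mul(Pow(r, -1), Add(-4, Q)) (Function('n')(r, Q) = Mul(Add(-4, Q), Pow(r, -1)) = Mul(Pow(r, -1), Add(-4, Q)))
Function('N')(h) = Mul(-2, h) (Function('N')(h) = Mul(Mul(-2, h), 1) = Mul(-2, h))
Function('S')(m, b) = Add(Rational(-4, 13), m, Mul(Rational(14, 13), b)) (Function('S')(m, b) = Add(Add(m, b), Mul(Pow(13, -1), Add(-4, b))) = Add(Add(b, m), Mul(Rational(1, 13), Add(-4, b))) = Add(Add(b, m), Add(Rational(-4, 13), Mul(Rational(1, 13), b))) = Add(Rational(-4, 13), m, Mul(Rational(14, 13), b)))
k = Rational(686, 13) (k = Add(Rational(-4, 13), Mul(-2, 2), Mul(Rational(14, 13), 53)) = Add(Rational(-4, 13), -4, Rational(742, 13)) = Rational(686, 13) ≈ 52.769)
Add(k, 48808) = Add(Rational(686, 13), 48808) = Rational(635190, 13)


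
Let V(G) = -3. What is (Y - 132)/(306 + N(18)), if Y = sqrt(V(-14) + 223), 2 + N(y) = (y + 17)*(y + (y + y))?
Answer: -66/1097 + sqrt(55)/1097 ≈ -0.053404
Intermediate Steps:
N(y) = -2 + 3*y*(17 + y) (N(y) = -2 + (y + 17)*(y + (y + y)) = -2 + (17 + y)*(y + 2*y) = -2 + (17 + y)*(3*y) = -2 + 3*y*(17 + y))
Y = 2*sqrt(55) (Y = sqrt(-3 + 223) = sqrt(220) = 2*sqrt(55) ≈ 14.832)
(Y - 132)/(306 + N(18)) = (2*sqrt(55) - 132)/(306 + (-2 + 3*18**2 + 51*18)) = (-132 + 2*sqrt(55))/(306 + (-2 + 3*324 + 918)) = (-132 + 2*sqrt(55))/(306 + (-2 + 972 + 918)) = (-132 + 2*sqrt(55))/(306 + 1888) = (-132 + 2*sqrt(55))/2194 = (-132 + 2*sqrt(55))*(1/2194) = -66/1097 + sqrt(55)/1097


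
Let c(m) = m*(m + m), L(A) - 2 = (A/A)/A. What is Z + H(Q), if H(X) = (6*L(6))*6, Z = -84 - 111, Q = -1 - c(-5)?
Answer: -117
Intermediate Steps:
L(A) = 2 + 1/A (L(A) = 2 + (A/A)/A = 2 + 1/A)
c(m) = 2*m**2 (c(m) = m*(2*m) = 2*m**2)
Q = -51 (Q = -1 - 2*(-5)**2 = -1 - 2*25 = -1 - 1*50 = -1 - 50 = -51)
Z = -195
H(X) = 78 (H(X) = (6*(2 + 1/6))*6 = (6*(13/6))*6 = 13*6 = 78)
Z + H(Q) = -195 + 78 = -117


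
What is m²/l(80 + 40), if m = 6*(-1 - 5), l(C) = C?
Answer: 54/5 ≈ 10.800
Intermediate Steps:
m = -36 (m = 6*(-6) = -36)
m²/l(80 + 40) = (-36)²/(80 + 40) = 1296/120 = 1296*(1/120) = 54/5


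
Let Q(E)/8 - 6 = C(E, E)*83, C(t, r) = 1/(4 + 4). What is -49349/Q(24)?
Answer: -49349/131 ≈ -376.71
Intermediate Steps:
C(t, r) = ⅛ (C(t, r) = 1/8 = ⅛)
Q(E) = 131 (Q(E) = 48 + 8*((⅛)*83) = 48 + 8*(83/8) = 48 + 83 = 131)
-49349/Q(24) = -49349/131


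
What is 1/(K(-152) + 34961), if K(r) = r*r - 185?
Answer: 1/57880 ≈ 1.7277e-5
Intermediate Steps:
K(r) = -185 + r**2 (K(r) = r**2 - 185 = -185 + r**2)
1/(K(-152) + 34961) = 1/((-185 + (-152)**2) + 34961) = 1/((-185 + 23104) + 34961) = 1/(22919 + 34961) = 1/57880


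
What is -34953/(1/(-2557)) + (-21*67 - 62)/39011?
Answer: 3486601140562/39011 ≈ 8.9375e+7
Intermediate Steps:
-34953/(1/(-2557)) + (-21*67 - 62)/39011 = -34953/(-1/2557) + (-1407 - 62)*(1/39011) = -34953*(-2557) - 1469*1/39011 = 89374821 - 1469/39011 = 3486601140562/39011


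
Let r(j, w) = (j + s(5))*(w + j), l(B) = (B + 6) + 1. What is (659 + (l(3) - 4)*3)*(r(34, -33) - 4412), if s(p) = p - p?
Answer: -2963906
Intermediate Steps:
s(p) = 0
l(B) = 7 + B (l(B) = (6 + B) + 1 = 7 + B)
r(j, w) = j*(j + w) (r(j, w) = (j + 0)*(w + j) = j*(j + w))
(659 + (l(3) - 4)*3)*(r(34, -33) - 4412) = (659 + ((7 + 3) - 4)*3)*(34*(34 - 33) - 4412) = (659 + (10 - 4)*3)*(34*1 - 4412) = (659 + 6*3)*(34 - 4412) = (659 + 18)*(-4378) = 677*(-4378) = -2963906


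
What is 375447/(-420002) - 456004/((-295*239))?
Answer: 165051701273/29612241010 ≈ 5.5738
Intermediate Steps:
375447/(-420002) - 456004/((-295*239)) = 375447*(-1/420002) - 456004/(-70505) = -375447/420002 - 456004*(-1/70505) = -375447/420002 + 456004/70505 = 165051701273/29612241010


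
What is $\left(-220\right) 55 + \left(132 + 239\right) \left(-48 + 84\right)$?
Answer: $1256$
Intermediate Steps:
$\left(-220\right) 55 + \left(132 + 239\right) \left(-48 + 84\right) = -12100 + 371 \cdot 36 = -12100 + 13356 = 1256$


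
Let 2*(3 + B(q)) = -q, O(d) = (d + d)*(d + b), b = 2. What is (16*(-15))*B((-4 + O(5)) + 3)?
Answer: 9000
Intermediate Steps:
O(d) = 2*d*(2 + d) (O(d) = (d + d)*(d + 2) = (2*d)*(2 + d) = 2*d*(2 + d))
B(q) = -3 - q/2 (B(q) = -3 + (-q)/2 = -3 - q/2)
(16*(-15))*B((-4 + O(5)) + 3) = (16*(-15))*(-3 - ((-4 + 2*5*(2 + 5)) + 3)/2) = -240*(-3 - ((-4 + 2*5*7) + 3)/2) = -240*(-3 - ((-4 + 70) + 3)/2) = -240*(-3 - (66 + 3)/2) = -240*(-3 - ½*69) = -240*(-3 - 69/2) = -240*(-75/2) = 9000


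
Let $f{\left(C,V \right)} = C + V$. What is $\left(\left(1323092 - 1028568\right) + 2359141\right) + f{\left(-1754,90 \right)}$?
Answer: $2652001$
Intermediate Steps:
$\left(\left(1323092 - 1028568\right) + 2359141\right) + f{\left(-1754,90 \right)} = \left(\left(1323092 - 1028568\right) + 2359141\right) + \left(-1754 + 90\right) = \left(294524 + 2359141\right) - 1664 = 2653665 - 1664 = 2652001$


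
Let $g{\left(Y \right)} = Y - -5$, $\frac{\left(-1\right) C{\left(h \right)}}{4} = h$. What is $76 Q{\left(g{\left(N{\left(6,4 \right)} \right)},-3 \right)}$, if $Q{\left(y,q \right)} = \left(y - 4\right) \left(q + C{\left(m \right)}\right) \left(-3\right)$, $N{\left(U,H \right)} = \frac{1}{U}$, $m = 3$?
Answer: $3990$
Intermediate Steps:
$C{\left(h \right)} = - 4 h$
$g{\left(Y \right)} = 5 + Y$ ($g{\left(Y \right)} = Y + 5 = 5 + Y$)
$Q{\left(y,q \right)} = - 3 \left(-12 + q\right) \left(-4 + y\right)$ ($Q{\left(y,q \right)} = \left(y - 4\right) \left(q - 12\right) \left(-3\right) = \left(-4 + y\right) \left(q - 12\right) \left(-3\right) = \left(-4 + y\right) \left(-12 + q\right) \left(-3\right) = \left(-12 + q\right) \left(-4 + y\right) \left(-3\right) = - 3 \left(-12 + q\right) \left(-4 + y\right)$)
$76 Q{\left(g{\left(N{\left(6,4 \right)} \right)},-3 \right)} = 76 \left(-144 + 12 \left(-3\right) + 36 \left(5 + \frac{1}{6}\right) - - 9 \left(5 + \frac{1}{6}\right)\right) = 76 \left(-144 - 36 + 36 \left(5 + \frac{1}{6}\right) - - 9 \left(5 + \frac{1}{6}\right)\right) = 76 \left(-144 - 36 + 36 \cdot \frac{31}{6} - \left(-9\right) \frac{31}{6}\right) = 76 \left(-144 - 36 + 186 + \frac{93}{2}\right) = 76 \cdot \frac{105}{2} = 3990$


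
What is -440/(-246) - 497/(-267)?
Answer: 13319/3649 ≈ 3.6500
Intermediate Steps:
-440/(-246) - 497/(-267) = -440*(-1/246) - 497*(-1/267) = 220/123 + 497/267 = 13319/3649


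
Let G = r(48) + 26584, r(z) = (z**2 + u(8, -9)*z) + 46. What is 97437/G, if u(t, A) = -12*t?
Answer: 97437/24326 ≈ 4.0055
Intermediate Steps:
r(z) = 46 + z**2 - 96*z (r(z) = (z**2 + (-12*8)*z) + 46 = (z**2 - 96*z) + 46 = 46 + z**2 - 96*z)
G = 24326 (G = (46 + 48**2 - 96*48) + 26584 = (46 + 2304 - 4608) + 26584 = -2258 + 26584 = 24326)
97437/G = 97437/24326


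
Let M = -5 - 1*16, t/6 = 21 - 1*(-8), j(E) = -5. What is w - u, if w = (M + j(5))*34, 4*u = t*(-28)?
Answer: 334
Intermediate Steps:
t = 174 (t = 6*(21 - 1*(-8)) = 6*(21 + 8) = 6*29 = 174)
M = -21 (M = -5 - 16 = -21)
u = -1218 (u = (174*(-28))/4 = (1/4)*(-4872) = -1218)
w = -884 (w = (-21 - 5)*34 = -26*34 = -884)
w - u = -884 - 1*(-1218) = -884 + 1218 = 334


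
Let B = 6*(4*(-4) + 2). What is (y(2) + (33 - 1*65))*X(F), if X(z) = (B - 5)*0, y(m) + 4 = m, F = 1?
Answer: 0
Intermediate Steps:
y(m) = -4 + m
B = -84 (B = 6*(-16 + 2) = 6*(-14) = -84)
X(z) = 0 (X(z) = (-84 - 5)*0 = -89*0 = 0)
(y(2) + (33 - 1*65))*X(F) = ((-4 + 2) + (33 - 1*65))*0 = (-2 + (33 - 65))*0 = (-2 - 32)*0 = -34*0 = 0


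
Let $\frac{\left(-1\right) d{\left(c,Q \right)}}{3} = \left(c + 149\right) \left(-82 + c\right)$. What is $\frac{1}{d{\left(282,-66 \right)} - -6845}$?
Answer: $- \frac{1}{251755} \approx -3.9721 \cdot 10^{-6}$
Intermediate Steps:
$d{\left(c,Q \right)} = - 3 \left(-82 + c\right) \left(149 + c\right)$ ($d{\left(c,Q \right)} = - 3 \left(c + 149\right) \left(-82 + c\right) = - 3 \left(149 + c\right) \left(-82 + c\right) = - 3 \left(-82 + c\right) \left(149 + c\right)$)
$\frac{1}{d{\left(282,-66 \right)} - -6845} = \frac{1}{\left(36654 - 56682 - 3 \cdot 282^{2}\right) - -6845} = \frac{1}{\left(36654 - 56682 - 238572\right) + \left(-3 + 6848\right)} = \frac{1}{\left(36654 - 56682 - 238572\right) + 6845} = \frac{1}{-258600 + 6845} = \frac{1}{-251755} = - \frac{1}{251755}$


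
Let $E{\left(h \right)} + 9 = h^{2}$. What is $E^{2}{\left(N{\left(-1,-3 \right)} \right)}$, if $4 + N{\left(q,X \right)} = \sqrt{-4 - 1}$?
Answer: $-316 - 32 i \sqrt{5} \approx -316.0 - 71.554 i$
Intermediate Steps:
$N{\left(q,X \right)} = -4 + i \sqrt{5}$ ($N{\left(q,X \right)} = -4 + \sqrt{-4 - 1} = -4 + \sqrt{-5} = -4 + i \sqrt{5}$)
$E{\left(h \right)} = -9 + h^{2}$
$E^{2}{\left(N{\left(-1,-3 \right)} \right)} = \left(-9 + \left(-4 + i \sqrt{5}\right)^{2}\right)^{2}$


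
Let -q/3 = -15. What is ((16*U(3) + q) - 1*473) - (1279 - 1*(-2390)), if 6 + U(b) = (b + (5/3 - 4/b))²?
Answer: -36137/9 ≈ -4015.2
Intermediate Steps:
q = 45 (q = -3*(-15) = 45)
U(b) = -6 + (5/3 + b - 4/b)² (U(b) = -6 + (b + (5/3 - 4/b))² = -6 + (5/3 + b - 4/b)²)
((16*U(3) + q) - 1*473) - (1279 - 1*(-2390)) = ((16*(-6 + (⅑)*(-12 + 3*3² + 5*3)²/3²) + 45) - 1*473) - (1279 - 1*(-2390)) = ((16*(-6 + (⅑)*(⅑)*(-12 + 3*9 + 15)²) + 45) - 473) - (1279 + 2390) = ((16*(-6 + (⅑)*(⅑)*(-12 + 27 + 15)²) + 45) - 473) - 1*3669 = ((16*(-6 + (⅑)*(⅑)*30²) + 45) - 473) - 3669 = ((16*(-6 + (⅑)*(⅑)*900) + 45) - 473) - 3669 = ((16*(-6 + 100/9) + 45) - 473) - 3669 = ((16*(46/9) + 45) - 473) - 3669 = ((736/9 + 45) - 473) - 3669 = (1141/9 - 473) - 3669 = -3116/9 - 3669 = -36137/9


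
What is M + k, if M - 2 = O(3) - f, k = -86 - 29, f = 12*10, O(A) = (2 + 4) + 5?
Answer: -222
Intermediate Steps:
O(A) = 11 (O(A) = 6 + 5 = 11)
f = 120
k = -115
M = -107 (M = 2 + (11 - 1*120) = 2 + (11 - 120) = 2 - 109 = -107)
M + k = -107 - 115 = -222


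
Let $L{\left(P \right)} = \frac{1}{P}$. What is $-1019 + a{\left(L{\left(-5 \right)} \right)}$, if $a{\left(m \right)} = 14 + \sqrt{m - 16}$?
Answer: $-1005 + \frac{9 i \sqrt{5}}{5} \approx -1005.0 + 4.0249 i$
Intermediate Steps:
$a{\left(m \right)} = 14 + \sqrt{-16 + m}$
$-1019 + a{\left(L{\left(-5 \right)} \right)} = -1019 + \left(14 + \sqrt{-16 + \frac{1}{-5}}\right) = -1019 + \left(14 + \sqrt{-16 - \frac{1}{5}}\right) = -1019 + \left(14 + \sqrt{- \frac{81}{5}}\right) = -1019 + \left(14 + \frac{9 i \sqrt{5}}{5}\right) = -1005 + \frac{9 i \sqrt{5}}{5}$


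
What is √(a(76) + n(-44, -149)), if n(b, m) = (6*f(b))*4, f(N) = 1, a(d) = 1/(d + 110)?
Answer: √830490/186 ≈ 4.8995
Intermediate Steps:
a(d) = 1/(110 + d)
n(b, m) = 24 (n(b, m) = (6*1)*4 = 6*4 = 24)
√(a(76) + n(-44, -149)) = √(1/(110 + 76) + 24) = √(1/186 + 24) = √(4465/186) = √830490/186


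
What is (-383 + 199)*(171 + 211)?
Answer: -70288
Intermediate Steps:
(-383 + 199)*(171 + 211) = -184*382 = -70288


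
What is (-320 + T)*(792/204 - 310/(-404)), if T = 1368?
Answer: 8366708/1717 ≈ 4872.9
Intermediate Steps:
(-320 + T)*(792/204 - 310/(-404)) = (-320 + 1368)*(792/204 - 310/(-404)) = 1048*(792*(1/204) - 310*(-1/404)) = 1048*(66/17 + 155/202) = 1048*(15967/3434) = 8366708/1717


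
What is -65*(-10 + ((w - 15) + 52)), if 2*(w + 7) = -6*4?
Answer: -520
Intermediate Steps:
w = -19 (w = -7 + (-6*4)/2 = -7 + (1/2)*(-24) = -7 - 12 = -19)
-65*(-10 + ((w - 15) + 52)) = -65*(-10 + ((-19 - 15) + 52)) = -65*(-10 + (-34 + 52)) = -65*(-10 + 18) = -65*8 = -520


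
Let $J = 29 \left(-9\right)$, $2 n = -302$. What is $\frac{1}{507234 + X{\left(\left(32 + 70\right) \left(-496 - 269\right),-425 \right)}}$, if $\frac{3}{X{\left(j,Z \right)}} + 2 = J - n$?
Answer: $\frac{112}{56810205} \approx 1.9715 \cdot 10^{-6}$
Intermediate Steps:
$n = -151$ ($n = \frac{1}{2} \left(-302\right) = -151$)
$J = -261$
$X{\left(j,Z \right)} = - \frac{3}{112}$ ($X{\left(j,Z \right)} = \frac{3}{-2 - 110} = \frac{3}{-112} = 3 \left(- \frac{1}{112}\right) = - \frac{3}{112}$)
$\frac{1}{507234 + X{\left(\left(32 + 70\right) \left(-496 - 269\right),-425 \right)}} = \frac{1}{507234 - \frac{3}{112}} = \frac{1}{\frac{56810205}{112}} = \frac{112}{56810205}$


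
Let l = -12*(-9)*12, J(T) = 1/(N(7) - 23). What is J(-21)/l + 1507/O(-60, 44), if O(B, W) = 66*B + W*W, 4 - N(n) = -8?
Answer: -244157/327888 ≈ -0.74464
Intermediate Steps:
N(n) = 12 (N(n) = 4 - 1*(-8) = 4 + 8 = 12)
O(B, W) = W**2 + 66*B (O(B, W) = 66*B + W**2 = W**2 + 66*B)
J(T) = -1/11 (J(T) = 1/(12 - 23) = 1/(-11) = -1/11)
l = 1296 (l = 108*12 = 1296)
J(-21)/l + 1507/O(-60, 44) = -1/11/1296 + 1507/(44**2 + 66*(-60)) = -1/11*1/1296 + 1507/(1936 - 3960) = -1/14256 + 1507/(-2024) = -1/14256 + 1507*(-1/2024) = -1/14256 - 137/184 = -244157/327888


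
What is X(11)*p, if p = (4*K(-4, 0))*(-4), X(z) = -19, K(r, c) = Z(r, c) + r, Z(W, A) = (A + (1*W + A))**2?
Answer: 3648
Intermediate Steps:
Z(W, A) = (W + 2*A)**2 (Z(W, A) = (A + (W + A))**2 = (A + (A + W))**2 = (W + 2*A)**2)
K(r, c) = r + (r + 2*c)**2 (K(r, c) = (r + 2*c)**2 + r = r + (r + 2*c)**2)
p = -192 (p = (4*(-4 + (-4 + 2*0)**2))*(-4) = (4*(-4 + (-4 + 0)**2))*(-4) = (4*(-4 + (-4)**2))*(-4) = (4*(-4 + 16))*(-4) = (4*12)*(-4) = 48*(-4) = -192)
X(11)*p = -19*(-192) = 3648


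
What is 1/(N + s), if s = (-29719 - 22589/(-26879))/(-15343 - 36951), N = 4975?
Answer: 702805213/3496855331881 ≈ 0.00020098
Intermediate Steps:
s = 399397206/702805213 (s = (-29719 - 22589*(-1/26879))/(-52294) = (-29719 + 22589/26879)*(-1/52294) = -798794412/26879*(-1/52294) = 399397206/702805213 ≈ 0.56829)
1/(N + s) = 1/(4975 + 399397206/702805213) = 1/(3496855331881/702805213) = 702805213/3496855331881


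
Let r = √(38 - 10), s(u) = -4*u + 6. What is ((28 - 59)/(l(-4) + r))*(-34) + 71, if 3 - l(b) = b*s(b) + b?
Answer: 738917/8997 - 2108*√7/8997 ≈ 81.509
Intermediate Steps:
s(u) = 6 - 4*u
l(b) = 3 - b - b*(6 - 4*b) (l(b) = 3 - (b*(6 - 4*b) + b) = 3 - (b + b*(6 - 4*b)) = 3 + (-b - b*(6 - 4*b)) = 3 - b - b*(6 - 4*b))
r = 2*√7 (r = √28 = 2*√7 ≈ 5.2915)
((28 - 59)/(l(-4) + r))*(-34) + 71 = ((28 - 59)/((3 - 7*(-4) + 4*(-4)²) + 2*√7))*(-34) + 71 = -31/((3 + 28 + 4*16) + 2*√7)*(-34) + 71 = -31/((3 + 28 + 64) + 2*√7)*(-34) + 71 = -31/(95 + 2*√7)*(-34) + 71 = 1054/(95 + 2*√7) + 71 = 71 + 1054/(95 + 2*√7)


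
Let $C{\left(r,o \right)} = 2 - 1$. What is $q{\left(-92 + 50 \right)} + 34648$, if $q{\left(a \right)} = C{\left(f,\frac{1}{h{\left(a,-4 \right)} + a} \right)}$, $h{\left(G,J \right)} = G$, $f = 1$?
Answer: $34649$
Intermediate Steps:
$C{\left(r,o \right)} = 1$ ($C{\left(r,o \right)} = 2 - 1 = 1$)
$q{\left(a \right)} = 1$
$q{\left(-92 + 50 \right)} + 34648 = 1 + 34648 = 34649$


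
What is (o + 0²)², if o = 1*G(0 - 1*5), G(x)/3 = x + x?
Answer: 900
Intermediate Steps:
G(x) = 6*x (G(x) = 3*(x + x) = 3*(2*x) = 6*x)
o = -30 (o = 1*(6*(0 - 1*5)) = 1*(6*(0 - 5)) = 1*(6*(-5)) = 1*(-30) = -30)
(o + 0²)² = (-30 + 0²)² = (-30 + 0)² = (-30)² = 900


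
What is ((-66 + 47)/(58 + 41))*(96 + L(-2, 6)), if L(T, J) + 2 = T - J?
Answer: -1634/99 ≈ -16.505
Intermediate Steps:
L(T, J) = -2 + T - J (L(T, J) = -2 + (T - J) = -2 + T - J)
((-66 + 47)/(58 + 41))*(96 + L(-2, 6)) = ((-66 + 47)/(58 + 41))*(96 + (-2 - 2 - 1*6)) = (-19/99)*(96 + (-2 - 2 - 6)) = (-19*1/99)*(96 - 10) = -19/99*86 = -1634/99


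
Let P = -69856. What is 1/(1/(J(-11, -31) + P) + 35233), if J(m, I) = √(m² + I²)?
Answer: 171932095119526/6057683504885023111 + √1082/6057683504885023111 ≈ 2.8382e-5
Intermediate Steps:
J(m, I) = √(I² + m²)
1/(1/(J(-11, -31) + P) + 35233) = 1/(1/(√((-31)² + (-11)²) - 69856) + 35233) = 1/(1/(√(961 + 121) - 69856) + 35233) = 1/(1/(√1082 - 69856) + 35233) = 1/(1/(-69856 + √1082) + 35233) = 1/(35233 + 1/(-69856 + √1082))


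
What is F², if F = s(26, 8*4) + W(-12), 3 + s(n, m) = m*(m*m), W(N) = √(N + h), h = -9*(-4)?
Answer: 1073545249 + 131060*√6 ≈ 1.0739e+9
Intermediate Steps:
h = 36
W(N) = √(36 + N) (W(N) = √(N + 36) = √(36 + N))
s(n, m) = -3 + m³ (s(n, m) = -3 + m*(m*m) = -3 + m*m² = -3 + m³)
F = 32765 + 2*√6 (F = (-3 + (8*4)³) + √(36 - 12) = (-3 + 32³) + √24 = (-3 + 32768) + 2*√6 = 32765 + 2*√6 ≈ 32770.)
F² = (32765 + 2*√6)²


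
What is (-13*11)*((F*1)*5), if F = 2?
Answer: -1430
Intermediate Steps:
(-13*11)*((F*1)*5) = (-13*11)*((2*1)*5) = -286*5 = -143*10 = -1430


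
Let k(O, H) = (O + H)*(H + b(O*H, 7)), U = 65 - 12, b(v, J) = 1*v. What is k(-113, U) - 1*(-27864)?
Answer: 384024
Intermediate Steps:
b(v, J) = v
U = 53
k(O, H) = (H + O)*(H + H*O) (k(O, H) = (O + H)*(H + O*H) = (H + O)*(H + H*O))
k(-113, U) - 1*(-27864) = 53*(53 - 113 + (-113)**2 + 53*(-113)) - 1*(-27864) = 53*(53 - 113 + 12769 - 5989) + 27864 = 53*6720 + 27864 = 356160 + 27864 = 384024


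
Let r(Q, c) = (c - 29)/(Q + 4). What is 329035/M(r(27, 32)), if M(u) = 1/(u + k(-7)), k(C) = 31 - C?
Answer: 388590335/31 ≈ 1.2535e+7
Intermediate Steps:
r(Q, c) = (-29 + c)/(4 + Q)
M(u) = 1/(38 + u) (M(u) = 1/(u + (31 - 1*(-7))) = 1/(u + (31 + 7)) = 1/(u + 38) = 1/(38 + u))
329035/M(r(27, 32)) = 329035/(1/(38 + (-29 + 32)/(4 + 27))) = 329035/(1/(38 + 3/31)) = 329035/(1/(1181/31)) = 329035/(31/1181) = 329035*(1181/31) = 388590335/31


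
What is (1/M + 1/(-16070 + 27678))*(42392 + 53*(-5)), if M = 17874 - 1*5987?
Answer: 989773865/137984296 ≈ 7.1731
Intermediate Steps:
M = 11887 (M = 17874 - 5987 = 11887)
(1/M + 1/(-16070 + 27678))*(42392 + 53*(-5)) = (1/11887 + 1/(-16070 + 27678))*(42392 + 53*(-5)) = (1/11887 + 1/11608)*(42392 - 265) = (1/11887 + 1/11608)*42127 = (23495/137984296)*42127 = 989773865/137984296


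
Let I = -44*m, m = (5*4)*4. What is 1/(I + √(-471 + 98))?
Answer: -3520/12390773 - I*√373/12390773 ≈ -0.00028408 - 1.5587e-6*I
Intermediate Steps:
m = 80 (m = 20*4 = 80)
I = -3520 (I = -44*80 = -3520)
1/(I + √(-471 + 98)) = 1/(-3520 + √(-471 + 98)) = 1/(-3520 + √(-373)) = 1/(-3520 + I*√373)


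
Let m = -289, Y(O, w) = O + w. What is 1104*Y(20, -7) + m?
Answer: 14063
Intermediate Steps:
1104*Y(20, -7) + m = 1104*(20 - 7) - 289 = 1104*13 - 289 = 14352 - 289 = 14063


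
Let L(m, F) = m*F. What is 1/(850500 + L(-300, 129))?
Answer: 1/811800 ≈ 1.2318e-6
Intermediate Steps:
L(m, F) = F*m
1/(850500 + L(-300, 129)) = 1/(850500 + 129*(-300)) = 1/(850500 - 38700) = 1/811800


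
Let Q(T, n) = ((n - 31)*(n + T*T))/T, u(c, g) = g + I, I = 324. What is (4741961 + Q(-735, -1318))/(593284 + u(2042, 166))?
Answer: 2106163439/218211945 ≈ 9.6519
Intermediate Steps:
u(c, g) = 324 + g (u(c, g) = g + 324 = 324 + g)
Q(T, n) = (-31 + n)*(n + T²)/T (Q(T, n) = ((-31 + n)*(n + T²))/T = (-31 + n)*(n + T²)/T)
(4741961 + Q(-735, -1318))/(593284 + u(2042, 166)) = (4741961 + ((-1318)² - 31*(-1318) + (-735)²*(-31 - 1318))/(-735))/(593284 + (324 + 166)) = (4741961 - (1737124 + 40858 + 540225*(-1349))/735)/(593284 + 490) = (4741961 - (1737124 + 40858 - 728763525)/735)/593774 = (4741961 - 1/735*(-726985543))*(1/593774) = (4741961 + 726985543/735)*(1/593774) = (4212326878/735)*(1/593774) = 2106163439/218211945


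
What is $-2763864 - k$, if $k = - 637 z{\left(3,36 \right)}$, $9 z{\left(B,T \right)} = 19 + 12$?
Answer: $- \frac{24855029}{9} \approx -2.7617 \cdot 10^{6}$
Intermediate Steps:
$z{\left(B,T \right)} = \frac{31}{9}$ ($z{\left(B,T \right)} = \frac{19 + 12}{9} = \frac{1}{9} \cdot 31 = \frac{31}{9}$)
$k = - \frac{19747}{9}$ ($k = \left(-637\right) \frac{31}{9} = - \frac{19747}{9} \approx -2194.1$)
$-2763864 - k = -2763864 - - \frac{19747}{9} = -2763864 + \frac{19747}{9} = - \frac{24855029}{9}$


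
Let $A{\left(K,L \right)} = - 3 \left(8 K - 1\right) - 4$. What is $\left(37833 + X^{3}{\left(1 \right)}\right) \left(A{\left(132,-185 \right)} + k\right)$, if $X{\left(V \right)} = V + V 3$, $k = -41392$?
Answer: $-1688728217$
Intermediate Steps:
$A{\left(K,L \right)} = -1 - 24 K$ ($A{\left(K,L \right)} = - 3 \left(-1 + 8 K\right) - 4 = \left(3 - 24 K\right) - 4 = -1 - 24 K$)
$X{\left(V \right)} = 4 V$ ($X{\left(V \right)} = V + 3 V = 4 V$)
$\left(37833 + X^{3}{\left(1 \right)}\right) \left(A{\left(132,-185 \right)} + k\right) = \left(37833 + \left(4 \cdot 1\right)^{3}\right) \left(\left(-1 - 3168\right) - 41392\right) = \left(37833 + 4^{3}\right) \left(\left(-1 - 3168\right) - 41392\right) = \left(37833 + 64\right) \left(-3169 - 41392\right) = 37897 \left(-44561\right) = -1688728217$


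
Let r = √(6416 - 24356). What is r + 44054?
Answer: 44054 + 2*I*√4485 ≈ 44054.0 + 133.94*I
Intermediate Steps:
r = 2*I*√4485 (r = √(-17940) = 2*I*√4485 ≈ 133.94*I)
r + 44054 = 2*I*√4485 + 44054 = 44054 + 2*I*√4485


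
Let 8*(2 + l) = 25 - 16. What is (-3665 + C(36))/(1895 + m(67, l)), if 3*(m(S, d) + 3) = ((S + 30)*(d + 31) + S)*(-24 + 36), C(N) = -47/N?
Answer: -131987/498546 ≈ -0.26474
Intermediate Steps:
l = -7/8 (l = -2 + (25 - 16)/8 = -2 + (⅛)*9 = -2 + 9/8 = -7/8 ≈ -0.87500)
m(S, d) = -3 + 4*S + 4*(30 + S)*(31 + d) (m(S, d) = -3 + (((S + 30)*(d + 31) + S)*(-24 + 36))/3 = -3 + (((30 + S)*(31 + d) + S)*12)/3 = -3 + ((S + (30 + S)*(31 + d))*12)/3 = -3 + (12*S + 12*(30 + S)*(31 + d))/3 = -3 + (4*S + 4*(30 + S)*(31 + d)) = -3 + 4*S + 4*(30 + S)*(31 + d))
(-3665 + C(36))/(1895 + m(67, l)) = (-3665 - 47/36)/(1895 + (3717 + 120*(-7/8) + 128*67 + 4*67*(-7/8))) = (-3665 - 47*1/36)/(1895 + (3717 - 105 + 8576 - 469/2)) = (-3665 - 47/36)/(1895 + 23907/2) = -131987/(36*27697/2) = -131987/36*2/27697 = -131987/498546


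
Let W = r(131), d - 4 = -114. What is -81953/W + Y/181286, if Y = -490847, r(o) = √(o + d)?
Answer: -70121/25898 - 81953*√21/21 ≈ -17886.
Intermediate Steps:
d = -110 (d = 4 - 114 = -110)
r(o) = √(-110 + o) (r(o) = √(o - 110) = √(-110 + o))
W = √21 (W = √(-110 + 131) = √21 ≈ 4.5826)
-81953/W + Y/181286 = -81953*√21/21 - 490847/181286 = -81953*√21/21 - 490847*1/181286 = -81953*√21/21 - 70121/25898 = -70121/25898 - 81953*√21/21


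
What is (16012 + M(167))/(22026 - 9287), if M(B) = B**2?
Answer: 43901/12739 ≈ 3.4462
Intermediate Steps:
(16012 + M(167))/(22026 - 9287) = (16012 + 167**2)/(22026 - 9287) = (16012 + 27889)/12739 = 43901*(1/12739) = 43901/12739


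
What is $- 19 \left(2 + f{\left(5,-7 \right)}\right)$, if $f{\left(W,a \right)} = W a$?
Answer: $627$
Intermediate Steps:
$- 19 \left(2 + f{\left(5,-7 \right)}\right) = - 19 \left(2 + 5 \left(-7\right)\right) = - 19 \left(2 - 35\right) = \left(-19\right) \left(-33\right) = 627$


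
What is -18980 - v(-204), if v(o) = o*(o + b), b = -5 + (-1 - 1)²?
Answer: -60800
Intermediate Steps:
b = -1 (b = -5 + (-2)² = -5 + 4 = -1)
v(o) = o*(-1 + o) (v(o) = o*(o - 1) = o*(-1 + o))
-18980 - v(-204) = -18980 - (-204)*(-1 - 204) = -18980 - (-204)*(-205) = -18980 - 1*41820 = -18980 - 41820 = -60800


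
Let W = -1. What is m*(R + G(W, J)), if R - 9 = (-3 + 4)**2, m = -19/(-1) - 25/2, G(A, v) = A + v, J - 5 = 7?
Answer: 273/2 ≈ 136.50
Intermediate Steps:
J = 12 (J = 5 + 7 = 12)
m = 13/2 (m = -19*(-1) - 25*1/2 = 19 - 25/2 = 13/2 ≈ 6.5000)
R = 10 (R = 9 + (-3 + 4)**2 = 9 + 1**2 = 9 + 1 = 10)
m*(R + G(W, J)) = 13*(10 + (-1 + 12))/2 = 13*(10 + 11)/2 = (13/2)*21 = 273/2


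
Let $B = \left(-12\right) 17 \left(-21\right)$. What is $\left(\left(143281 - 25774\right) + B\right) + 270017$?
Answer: $391808$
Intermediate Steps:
$B = 4284$ ($B = \left(-204\right) \left(-21\right) = 4284$)
$\left(\left(143281 - 25774\right) + B\right) + 270017 = \left(\left(143281 - 25774\right) + 4284\right) + 270017 = \left(117507 + 4284\right) + 270017 = 121791 + 270017 = 391808$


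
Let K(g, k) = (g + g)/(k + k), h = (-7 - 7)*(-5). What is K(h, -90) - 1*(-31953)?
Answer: 287570/9 ≈ 31952.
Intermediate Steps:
h = 70 (h = -14*(-5) = 70)
K(g, k) = g/k (K(g, k) = (2*g)/((2*k)) = (2*g)*(1/(2*k)) = g/k)
K(h, -90) - 1*(-31953) = 70/(-90) - 1*(-31953) = 70*(-1/90) + 31953 = -7/9 + 31953 = 287570/9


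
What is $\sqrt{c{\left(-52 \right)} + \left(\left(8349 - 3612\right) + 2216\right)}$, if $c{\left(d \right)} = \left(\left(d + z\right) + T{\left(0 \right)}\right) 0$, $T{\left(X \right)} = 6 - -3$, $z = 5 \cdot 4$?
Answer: $\sqrt{6953} \approx 83.385$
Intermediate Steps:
$z = 20$
$T{\left(X \right)} = 9$ ($T{\left(X \right)} = 6 + 3 = 9$)
$c{\left(d \right)} = 0$ ($c{\left(d \right)} = \left(\left(d + 20\right) + 9\right) 0 = \left(\left(20 + d\right) + 9\right) 0 = \left(29 + d\right) 0 = 0$)
$\sqrt{c{\left(-52 \right)} + \left(\left(8349 - 3612\right) + 2216\right)} = \sqrt{0 + \left(\left(8349 - 3612\right) + 2216\right)} = \sqrt{0 + \left(4737 + 2216\right)} = \sqrt{0 + 6953} = \sqrt{6953}$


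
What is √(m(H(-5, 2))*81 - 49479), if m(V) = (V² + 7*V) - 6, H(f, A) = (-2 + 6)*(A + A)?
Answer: I*√20157 ≈ 141.98*I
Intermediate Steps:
H(f, A) = 8*A (H(f, A) = 4*(2*A) = 8*A)
m(V) = -6 + V² + 7*V
√(m(H(-5, 2))*81 - 49479) = √((-6 + (8*2)² + 7*(8*2))*81 - 49479) = √((-6 + 16² + 7*16)*81 - 49479) = √((-6 + 256 + 112)*81 - 49479) = √(362*81 - 49479) = √(29322 - 49479) = √(-20157) = I*√20157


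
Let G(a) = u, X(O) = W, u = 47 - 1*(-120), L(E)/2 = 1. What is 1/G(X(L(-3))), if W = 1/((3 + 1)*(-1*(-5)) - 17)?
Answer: 1/167 ≈ 0.0059880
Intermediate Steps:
L(E) = 2 (L(E) = 2*1 = 2)
W = ⅓ (W = 1/(4*5 - 17) = 1/(20 - 17) = 1/3 = ⅓ ≈ 0.33333)
u = 167 (u = 47 + 120 = 167)
X(O) = ⅓
G(a) = 167
1/G(X(L(-3))) = 1/167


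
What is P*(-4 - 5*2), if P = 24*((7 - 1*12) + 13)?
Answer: -2688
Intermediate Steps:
P = 192 (P = 24*((7 - 12) + 13) = 24*(-5 + 13) = 24*8 = 192)
P*(-4 - 5*2) = 192*(-4 - 5*2) = 192*(-4 - 10) = 192*(-14) = -2688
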